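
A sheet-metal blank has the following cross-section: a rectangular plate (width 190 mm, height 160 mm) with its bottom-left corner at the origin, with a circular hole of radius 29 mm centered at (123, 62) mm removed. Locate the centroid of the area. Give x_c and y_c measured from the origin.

plate: A = 190 × 160 = 30400.00, centroid at (95.00, 80.00).
hole: A = −π·29² = -2642.08, centroid at (123.00, 62.00).
ΣA = 27757.92 mm²
ΣAx_c = (30400.00)(95.00) + (-2642.08)(123.00) = 2563024.23 mm³
ΣAy_c = (30400.00)(80.00) + (-2642.08)(62.00) = 2268191.08 mm³
x_c = 2563024.23 / 27757.92 = 92.33 mm
y_c = 2268191.08 / 27757.92 = 81.71 mm

x_c = 92.33 mm, y_c = 81.71 mm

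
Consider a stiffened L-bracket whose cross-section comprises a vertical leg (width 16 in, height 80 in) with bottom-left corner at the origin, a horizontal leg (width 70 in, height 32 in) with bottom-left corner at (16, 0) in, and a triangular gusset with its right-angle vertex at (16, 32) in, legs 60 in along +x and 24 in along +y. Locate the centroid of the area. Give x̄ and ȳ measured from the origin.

vertical leg: A = 16 × 80 = 1280.00, centroid at (8.00, 40.00).
horizontal leg: A = 70 × 32 = 2240.00, centroid at (51.00, 16.00).
gusset: A = ½·60·24 = 720.00, centroid at (36.00, 40.00).
ΣA = 4240.00 in²
ΣAx̄ = (1280.00)(8.00) + (2240.00)(51.00) + (720.00)(36.00) = 150400.00 in³
ΣAȳ = (1280.00)(40.00) + (2240.00)(16.00) + (720.00)(40.00) = 115840.00 in³
x̄ = 150400.00 / 4240.00 = 35.47 in
ȳ = 115840.00 / 4240.00 = 27.32 in

x̄ = 35.47 in, ȳ = 27.32 in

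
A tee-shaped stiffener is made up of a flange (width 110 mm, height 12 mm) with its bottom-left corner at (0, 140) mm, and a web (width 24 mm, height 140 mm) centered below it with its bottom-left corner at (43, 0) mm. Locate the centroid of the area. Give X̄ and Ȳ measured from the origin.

web: A = 24 × 140 = 3360.00, centroid at (55.00, 70.00).
flange: A = 110 × 12 = 1320.00, centroid at (55.00, 146.00).
ΣA = 4680.00 mm², ΣAX̄ = 257400.00 mm³, ΣAȲ = 427920.00 mm³.
X̄ = 257400.00/4680.00 = 55.00 mm; Ȳ = 427920.00/4680.00 = 91.44 mm.

X̄ = 55.00 mm, Ȳ = 91.44 mm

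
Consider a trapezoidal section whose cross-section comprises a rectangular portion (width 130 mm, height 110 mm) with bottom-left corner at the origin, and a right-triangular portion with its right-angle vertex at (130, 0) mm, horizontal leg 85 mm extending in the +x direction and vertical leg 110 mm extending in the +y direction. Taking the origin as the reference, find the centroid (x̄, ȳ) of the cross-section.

x̄ = 88.00 mm, ȳ = 50.48 mm

rectangular portion: A = 130 × 110 = 14300.00, centroid at (65.00, 55.00).
triangular portion: A = ½·85·110 = 4675.00, centroid at (158.33, 36.67).
ΣA = 18975.00 mm²
ΣAx̄ = (14300.00)(65.00) + (4675.00)(158.33) = 1669708.33 mm³
ΣAȳ = (14300.00)(55.00) + (4675.00)(36.67) = 957916.67 mm³
x̄ = 1669708.33 / 18975.00 = 88.00 mm
ȳ = 957916.67 / 18975.00 = 50.48 mm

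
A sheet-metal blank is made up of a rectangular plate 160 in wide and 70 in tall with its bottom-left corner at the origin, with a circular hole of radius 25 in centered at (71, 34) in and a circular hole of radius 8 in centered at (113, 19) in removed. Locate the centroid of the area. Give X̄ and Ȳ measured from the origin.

plate: A = 160 × 70 = 11200.00, centroid at (80.00, 35.00).
hole 1: A = −π·25² = -1963.50, centroid at (71.00, 34.00).
hole 2: A = −π·8² = -201.06, centroid at (113.00, 19.00).
ΣA = 9035.44 in², ΣAX̄ = 733871.83 in³, ΣAȲ = 321420.98 in³.
X̄ = 733871.83/9035.44 = 81.22 in; Ȳ = 321420.98/9035.44 = 35.57 in.

X̄ = 81.22 in, Ȳ = 35.57 in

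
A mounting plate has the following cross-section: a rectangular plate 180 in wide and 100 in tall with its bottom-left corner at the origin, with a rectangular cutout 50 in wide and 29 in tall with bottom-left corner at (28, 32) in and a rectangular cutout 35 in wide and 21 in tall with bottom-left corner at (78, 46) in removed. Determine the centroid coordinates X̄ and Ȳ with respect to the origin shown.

X̄ = 93.14 in, Ȳ = 50.02 in

plate: A = 180 × 100 = 18000.00, centroid at (90.00, 50.00).
hole 1: A = −(50 × 29) = -1450.00, centroid at (53.00, 46.50).
hole 2: A = −(35 × 21) = -735.00, centroid at (95.50, 56.50).
ΣA = 15815.00 in², ΣAX̄ = 1472957.50 in³, ΣAȲ = 791047.50 in³.
X̄ = 1472957.50/15815.00 = 93.14 in; Ȳ = 791047.50/15815.00 = 50.02 in.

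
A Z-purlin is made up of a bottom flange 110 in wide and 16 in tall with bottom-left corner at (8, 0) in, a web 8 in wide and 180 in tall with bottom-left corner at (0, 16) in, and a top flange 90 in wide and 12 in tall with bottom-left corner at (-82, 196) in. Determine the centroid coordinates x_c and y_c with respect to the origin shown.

x_c = 17.92 in, y_c = 89.93 in

bottom flange: A = 110 × 16 = 1760.00, centroid at (63.00, 8.00).
web: A = 8 × 180 = 1440.00, centroid at (4.00, 106.00).
top flange: A = 90 × 12 = 1080.00, centroid at (-37.00, 202.00).
ΣA = 4280.00 in², ΣAx_c = 76680.00 in³, ΣAy_c = 384880.00 in³.
x_c = 76680.00/4280.00 = 17.92 in; y_c = 384880.00/4280.00 = 89.93 in.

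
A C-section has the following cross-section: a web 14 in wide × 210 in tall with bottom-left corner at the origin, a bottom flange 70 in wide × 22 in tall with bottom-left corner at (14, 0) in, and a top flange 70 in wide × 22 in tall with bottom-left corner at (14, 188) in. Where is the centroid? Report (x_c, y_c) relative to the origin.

web: A = 14 × 210 = 2940.00, centroid at (7.00, 105.00).
bottom flange: A = 70 × 22 = 1540.00, centroid at (49.00, 11.00).
top flange: A = 70 × 22 = 1540.00, centroid at (49.00, 199.00).
ΣA = 6020.00 in²
ΣAx_c = (2940.00)(7.00) + (1540.00)(49.00) + (1540.00)(49.00) = 171500.00 in³
ΣAy_c = (2940.00)(105.00) + (1540.00)(11.00) + (1540.00)(199.00) = 632100.00 in³
x_c = 171500.00 / 6020.00 = 28.49 in
y_c = 632100.00 / 6020.00 = 105.00 in

x_c = 28.49 in, y_c = 105.00 in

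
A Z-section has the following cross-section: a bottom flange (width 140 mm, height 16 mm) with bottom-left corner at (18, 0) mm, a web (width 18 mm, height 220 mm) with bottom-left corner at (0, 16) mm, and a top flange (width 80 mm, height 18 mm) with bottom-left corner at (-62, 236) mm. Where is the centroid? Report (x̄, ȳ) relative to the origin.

bottom flange: A = 140 × 16 = 2240.00, centroid at (88.00, 8.00).
web: A = 18 × 220 = 3960.00, centroid at (9.00, 126.00).
top flange: A = 80 × 18 = 1440.00, centroid at (-22.00, 245.00).
ΣA = 7640.00 mm²
ΣAx̄ = (2240.00)(88.00) + (3960.00)(9.00) + (1440.00)(-22.00) = 201080.00 mm³
ΣAȳ = (2240.00)(8.00) + (3960.00)(126.00) + (1440.00)(245.00) = 869680.00 mm³
x̄ = 201080.00 / 7640.00 = 26.32 mm
ȳ = 869680.00 / 7640.00 = 113.83 mm

x̄ = 26.32 mm, ȳ = 113.83 mm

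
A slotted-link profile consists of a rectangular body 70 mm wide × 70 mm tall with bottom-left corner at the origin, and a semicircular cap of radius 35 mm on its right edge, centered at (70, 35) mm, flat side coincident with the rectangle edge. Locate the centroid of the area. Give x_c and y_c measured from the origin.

x_c = 49.06 mm, y_c = 35.00 mm

rectangular body: A = 70 × 70 = 4900.00, centroid at (35.00, 35.00).
semicircular end: A = ½π·35² = 1924.23, centroid at (84.85, 35.00).
ΣA = 6824.23 mm²
ΣAx_c = (4900.00)(35.00) + (1924.23)(84.85) = 334779.12 mm³
ΣAy_c = (4900.00)(35.00) + (1924.23)(35.00) = 238847.89 mm³
x_c = 334779.12 / 6824.23 = 49.06 mm
y_c = 238847.89 / 6824.23 = 35.00 mm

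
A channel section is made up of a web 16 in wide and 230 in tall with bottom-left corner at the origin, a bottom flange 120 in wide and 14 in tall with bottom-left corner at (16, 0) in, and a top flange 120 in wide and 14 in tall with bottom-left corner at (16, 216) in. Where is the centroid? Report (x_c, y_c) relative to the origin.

Part | A | x̄ᵢ | ȳᵢ | A·x̄ᵢ | A·ȳᵢ
web | 3680.00 | 8.00 | 115.00 | 29440.00 | 423200.00
bottom flange | 1680.00 | 76.00 | 7.00 | 127680.00 | 11760.00
top flange | 1680.00 | 76.00 | 223.00 | 127680.00 | 374640.00
Σ | 7040.00 |  |  | 284800.00 | 809600.00
x_c = 284800.00 / 7040.00 = 40.45 in
y_c = 809600.00 / 7040.00 = 115.00 in

x_c = 40.45 in, y_c = 115.00 in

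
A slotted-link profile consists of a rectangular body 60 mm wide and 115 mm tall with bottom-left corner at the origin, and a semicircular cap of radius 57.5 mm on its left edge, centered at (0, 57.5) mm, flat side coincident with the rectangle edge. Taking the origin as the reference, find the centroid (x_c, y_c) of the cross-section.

rectangular body: A = 60 × 115 = 6900.00, centroid at (30.00, 57.50).
semicircular end: A = ½π·57.5² = 5193.45, centroid at (-24.40, 57.50).
ΣA = 12093.45 mm²
ΣAx_c = (6900.00)(30.00) + (5193.45)(-24.40) = 80260.42 mm³
ΣAy_c = (6900.00)(57.50) + (5193.45)(57.50) = 695373.11 mm³
x_c = 80260.42 / 12093.45 = 6.64 mm
y_c = 695373.11 / 12093.45 = 57.50 mm

x_c = 6.64 mm, y_c = 57.50 mm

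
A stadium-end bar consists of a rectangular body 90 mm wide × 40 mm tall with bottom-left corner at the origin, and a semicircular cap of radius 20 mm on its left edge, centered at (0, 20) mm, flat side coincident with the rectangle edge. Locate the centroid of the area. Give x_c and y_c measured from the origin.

rectangular body: A = 90 × 40 = 3600.00, centroid at (45.00, 20.00).
semicircular end: A = ½π·20² = 628.32, centroid at (-8.49, 20.00).
ΣA = 4228.32 mm², ΣAx_c = 156666.67 mm³, ΣAy_c = 84566.37 mm³.
x_c = 156666.67/4228.32 = 37.05 mm; y_c = 84566.37/4228.32 = 20.00 mm.

x_c = 37.05 mm, y_c = 20.00 mm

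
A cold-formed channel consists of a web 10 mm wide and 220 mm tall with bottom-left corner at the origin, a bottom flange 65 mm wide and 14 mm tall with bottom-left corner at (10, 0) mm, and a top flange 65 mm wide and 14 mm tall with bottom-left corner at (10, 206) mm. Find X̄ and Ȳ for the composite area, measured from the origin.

Part | A | x̄ᵢ | ȳᵢ | A·x̄ᵢ | A·ȳᵢ
web | 2200.00 | 5.00 | 110.00 | 11000.00 | 242000.00
bottom flange | 910.00 | 42.50 | 7.00 | 38675.00 | 6370.00
top flange | 910.00 | 42.50 | 213.00 | 38675.00 | 193830.00
Σ | 4020.00 |  |  | 88350.00 | 442200.00
X̄ = 88350.00 / 4020.00 = 21.98 mm
Ȳ = 442200.00 / 4020.00 = 110.00 mm

X̄ = 21.98 mm, Ȳ = 110.00 mm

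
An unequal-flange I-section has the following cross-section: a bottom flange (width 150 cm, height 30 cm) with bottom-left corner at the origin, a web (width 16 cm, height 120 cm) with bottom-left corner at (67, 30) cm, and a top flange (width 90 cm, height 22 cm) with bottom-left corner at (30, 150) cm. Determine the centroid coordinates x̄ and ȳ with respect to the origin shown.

x̄ = 75.00 cm, ȳ = 66.56 cm

bottom flange: A = 150 × 30 = 4500.00, centroid at (75.00, 15.00).
web: A = 16 × 120 = 1920.00, centroid at (75.00, 90.00).
top flange: A = 90 × 22 = 1980.00, centroid at (75.00, 161.00).
ΣA = 8400.00 cm², ΣAx̄ = 630000.00 cm³, ΣAȳ = 559080.00 cm³.
x̄ = 630000.00/8400.00 = 75.00 cm; ȳ = 559080.00/8400.00 = 66.56 cm.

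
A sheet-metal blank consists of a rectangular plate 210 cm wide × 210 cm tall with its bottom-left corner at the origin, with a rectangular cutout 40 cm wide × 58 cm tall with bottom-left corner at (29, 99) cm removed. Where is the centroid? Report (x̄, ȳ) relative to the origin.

plate: A = 210 × 210 = 44100.00, centroid at (105.00, 105.00).
hole: A = −(40 × 58) = -2320.00, centroid at (49.00, 128.00).
ΣA = 41780.00 cm²
ΣAx̄ = (44100.00)(105.00) + (-2320.00)(49.00) = 4516820.00 cm³
ΣAȳ = (44100.00)(105.00) + (-2320.00)(128.00) = 4333540.00 cm³
x̄ = 4516820.00 / 41780.00 = 108.11 cm
ȳ = 4333540.00 / 41780.00 = 103.72 cm

x̄ = 108.11 cm, ȳ = 103.72 cm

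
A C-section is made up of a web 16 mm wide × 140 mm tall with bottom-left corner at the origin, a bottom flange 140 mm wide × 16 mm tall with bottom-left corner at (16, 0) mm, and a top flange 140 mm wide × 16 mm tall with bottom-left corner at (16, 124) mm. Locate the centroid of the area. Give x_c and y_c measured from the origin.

web: A = 16 × 140 = 2240.00, centroid at (8.00, 70.00).
bottom flange: A = 140 × 16 = 2240.00, centroid at (86.00, 8.00).
top flange: A = 140 × 16 = 2240.00, centroid at (86.00, 132.00).
ΣA = 6720.00 mm², ΣAx_c = 403200.00 mm³, ΣAy_c = 470400.00 mm³.
x_c = 403200.00/6720.00 = 60.00 mm; y_c = 470400.00/6720.00 = 70.00 mm.

x_c = 60.00 mm, y_c = 70.00 mm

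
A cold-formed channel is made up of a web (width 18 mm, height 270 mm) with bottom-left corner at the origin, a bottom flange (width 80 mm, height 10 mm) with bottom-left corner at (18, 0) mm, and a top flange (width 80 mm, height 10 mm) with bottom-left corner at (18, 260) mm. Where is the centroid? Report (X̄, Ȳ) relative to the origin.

Part | A | x̄ᵢ | ȳᵢ | A·x̄ᵢ | A·ȳᵢ
web | 4860.00 | 9.00 | 135.00 | 43740.00 | 656100.00
bottom flange | 800.00 | 58.00 | 5.00 | 46400.00 | 4000.00
top flange | 800.00 | 58.00 | 265.00 | 46400.00 | 212000.00
Σ | 6460.00 |  |  | 136540.00 | 872100.00
X̄ = 136540.00 / 6460.00 = 21.14 mm
Ȳ = 872100.00 / 6460.00 = 135.00 mm

X̄ = 21.14 mm, Ȳ = 135.00 mm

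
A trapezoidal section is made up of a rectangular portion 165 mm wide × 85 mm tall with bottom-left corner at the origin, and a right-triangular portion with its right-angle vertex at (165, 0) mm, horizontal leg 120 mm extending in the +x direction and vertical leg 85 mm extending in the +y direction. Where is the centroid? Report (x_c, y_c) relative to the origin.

x_c = 115.17 mm, y_c = 38.72 mm

rectangular portion: A = 165 × 85 = 14025.00, centroid at (82.50, 42.50).
triangular portion: A = ½·120·85 = 5100.00, centroid at (205.00, 28.33).
ΣA = 19125.00 mm², ΣAx_c = 2202562.50 mm³, ΣAy_c = 740562.50 mm³.
x_c = 2202562.50/19125.00 = 115.17 mm; y_c = 740562.50/19125.00 = 38.72 mm.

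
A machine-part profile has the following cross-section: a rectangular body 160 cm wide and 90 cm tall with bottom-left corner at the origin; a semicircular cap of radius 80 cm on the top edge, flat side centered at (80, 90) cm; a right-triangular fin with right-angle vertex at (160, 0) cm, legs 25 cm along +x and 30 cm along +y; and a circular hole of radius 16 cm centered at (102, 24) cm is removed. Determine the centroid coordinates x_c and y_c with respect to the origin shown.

rectangular body: A = 160 × 90 = 14400.00, centroid at (80.00, 45.00).
semicircular top: A = ½π·80² = 10053.10, centroid at (80.00, 123.95).
triangular fin: A = ½·25·30 = 375.00, centroid at (168.33, 10.00).
hole: A = −π·16² = -804.25, centroid at (102.00, 24.00).
ΣA = 24023.85 cm², ΣAx_c = 1937339.45 cm³, ΣAy_c = 1878560.07 cm³.
x_c = 1937339.45/24023.85 = 80.64 cm; y_c = 1878560.07/24023.85 = 78.20 cm.

x_c = 80.64 cm, y_c = 78.20 cm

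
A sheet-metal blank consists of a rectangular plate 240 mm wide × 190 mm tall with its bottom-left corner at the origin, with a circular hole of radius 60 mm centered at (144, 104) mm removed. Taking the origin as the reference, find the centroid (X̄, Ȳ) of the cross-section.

X̄ = 112.08 mm, Ȳ = 92.03 mm

plate: A = 240 × 190 = 45600.00, centroid at (120.00, 95.00).
hole: A = −π·60² = -11309.73, centroid at (144.00, 104.00).
ΣA = 34290.27 mm², ΣAX̄ = 3843398.37 mm³, ΣAȲ = 3155787.71 mm³.
X̄ = 3843398.37/34290.27 = 112.08 mm; Ȳ = 3155787.71/34290.27 = 92.03 mm.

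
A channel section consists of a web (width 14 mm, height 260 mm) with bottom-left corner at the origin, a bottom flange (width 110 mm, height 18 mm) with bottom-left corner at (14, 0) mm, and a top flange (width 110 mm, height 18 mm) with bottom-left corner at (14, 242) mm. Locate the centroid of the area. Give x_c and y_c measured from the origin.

x_c = 39.31 mm, y_c = 130.00 mm

web: A = 14 × 260 = 3640.00, centroid at (7.00, 130.00).
bottom flange: A = 110 × 18 = 1980.00, centroid at (69.00, 9.00).
top flange: A = 110 × 18 = 1980.00, centroid at (69.00, 251.00).
ΣA = 7600.00 mm²
ΣAx_c = (3640.00)(7.00) + (1980.00)(69.00) + (1980.00)(69.00) = 298720.00 mm³
ΣAy_c = (3640.00)(130.00) + (1980.00)(9.00) + (1980.00)(251.00) = 988000.00 mm³
x_c = 298720.00 / 7600.00 = 39.31 mm
y_c = 988000.00 / 7600.00 = 130.00 mm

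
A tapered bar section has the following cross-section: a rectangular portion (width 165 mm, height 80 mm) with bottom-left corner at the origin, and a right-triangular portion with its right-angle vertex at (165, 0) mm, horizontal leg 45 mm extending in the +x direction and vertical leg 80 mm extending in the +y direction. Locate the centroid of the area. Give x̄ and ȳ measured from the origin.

rectangular portion: A = 165 × 80 = 13200.00, centroid at (82.50, 40.00).
triangular portion: A = ½·45·80 = 1800.00, centroid at (180.00, 26.67).
ΣA = 15000.00 mm², ΣAx̄ = 1413000.00 mm³, ΣAȳ = 576000.00 mm³.
x̄ = 1413000.00/15000.00 = 94.20 mm; ȳ = 576000.00/15000.00 = 38.40 mm.

x̄ = 94.20 mm, ȳ = 38.40 mm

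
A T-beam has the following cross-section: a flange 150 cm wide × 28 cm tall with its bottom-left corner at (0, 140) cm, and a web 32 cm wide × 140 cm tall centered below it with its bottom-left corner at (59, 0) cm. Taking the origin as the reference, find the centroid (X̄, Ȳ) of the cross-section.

X̄ = 75.00 cm, Ȳ = 110.65 cm

Part | A | x̄ᵢ | ȳᵢ | A·x̄ᵢ | A·ȳᵢ
web | 4480.00 | 75.00 | 70.00 | 336000.00 | 313600.00
flange | 4200.00 | 75.00 | 154.00 | 315000.00 | 646800.00
Σ | 8680.00 |  |  | 651000.00 | 960400.00
X̄ = 651000.00 / 8680.00 = 75.00 cm
Ȳ = 960400.00 / 8680.00 = 110.65 cm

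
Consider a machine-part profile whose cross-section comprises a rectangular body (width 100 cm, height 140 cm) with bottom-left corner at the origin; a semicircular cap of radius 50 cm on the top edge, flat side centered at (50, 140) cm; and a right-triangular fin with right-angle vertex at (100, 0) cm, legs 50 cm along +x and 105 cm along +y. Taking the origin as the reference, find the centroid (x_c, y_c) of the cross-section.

Part | A | x̄ᵢ | ȳᵢ | A·x̄ᵢ | A·ȳᵢ
rectangular body | 14000.00 | 50.00 | 70.00 | 700000.00 | 980000.00
semicircular top | 3926.99 | 50.00 | 161.22 | 196349.54 | 633112.05
triangular fin | 2625.00 | 116.67 | 35.00 | 306250.00 | 91875.00
Σ | 20551.99 |  |  | 1202599.54 | 1704987.05
x_c = 1202599.54 / 20551.99 = 58.51 cm
y_c = 1704987.05 / 20551.99 = 82.96 cm

x_c = 58.51 cm, y_c = 82.96 cm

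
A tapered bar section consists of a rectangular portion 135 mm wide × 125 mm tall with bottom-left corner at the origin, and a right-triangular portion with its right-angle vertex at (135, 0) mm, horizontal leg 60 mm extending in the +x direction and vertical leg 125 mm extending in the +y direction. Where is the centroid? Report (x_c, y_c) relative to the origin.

x_c = 83.41 mm, y_c = 58.71 mm

rectangular portion: A = 135 × 125 = 16875.00, centroid at (67.50, 62.50).
triangular portion: A = ½·60·125 = 3750.00, centroid at (155.00, 41.67).
ΣA = 20625.00 mm², ΣAx_c = 1720312.50 mm³, ΣAy_c = 1210937.50 mm³.
x_c = 1720312.50/20625.00 = 83.41 mm; y_c = 1210937.50/20625.00 = 58.71 mm.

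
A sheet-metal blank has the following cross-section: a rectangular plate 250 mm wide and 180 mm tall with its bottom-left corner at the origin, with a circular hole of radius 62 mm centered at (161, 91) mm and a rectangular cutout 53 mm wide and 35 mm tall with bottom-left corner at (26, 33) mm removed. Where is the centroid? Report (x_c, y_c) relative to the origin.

x_c = 115.34 mm, y_c = 91.97 mm

plate: A = 250 × 180 = 45000.00, centroid at (125.00, 90.00).
hole 1: A = −π·62² = -12076.28, centroid at (161.00, 91.00).
hole 2: A = −(53 × 35) = -1855.00, centroid at (52.50, 50.50).
ΣA = 31068.72 mm², ΣAx_c = 3583331.07 mm³, ΣAy_c = 2857380.82 mm³.
x_c = 3583331.07/31068.72 = 115.34 mm; y_c = 2857380.82/31068.72 = 91.97 mm.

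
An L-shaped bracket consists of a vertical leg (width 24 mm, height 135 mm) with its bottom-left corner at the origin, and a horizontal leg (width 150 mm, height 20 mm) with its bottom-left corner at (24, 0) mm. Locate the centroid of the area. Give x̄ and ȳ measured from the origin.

vertical leg: A = 24 × 135 = 3240.00, centroid at (12.00, 67.50).
horizontal leg: A = 150 × 20 = 3000.00, centroid at (99.00, 10.00).
ΣA = 6240.00 mm²
ΣAx̄ = (3240.00)(12.00) + (3000.00)(99.00) = 335880.00 mm³
ΣAȳ = (3240.00)(67.50) + (3000.00)(10.00) = 248700.00 mm³
x̄ = 335880.00 / 6240.00 = 53.83 mm
ȳ = 248700.00 / 6240.00 = 39.86 mm

x̄ = 53.83 mm, ȳ = 39.86 mm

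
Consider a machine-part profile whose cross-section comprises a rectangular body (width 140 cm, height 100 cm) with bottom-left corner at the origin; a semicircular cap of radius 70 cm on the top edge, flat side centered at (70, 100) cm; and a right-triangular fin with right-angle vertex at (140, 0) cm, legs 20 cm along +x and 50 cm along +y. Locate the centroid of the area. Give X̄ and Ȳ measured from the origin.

Part | A | x̄ᵢ | ȳᵢ | A·x̄ᵢ | A·ȳᵢ
rectangular body | 14000.00 | 70.00 | 50.00 | 980000.00 | 700000.00
semicircular top | 7696.90 | 70.00 | 129.71 | 538783.14 | 998356.87
triangular fin | 500.00 | 146.67 | 16.67 | 73333.33 | 8333.33
Σ | 22196.90 |  |  | 1592116.47 | 1706690.20
X̄ = 1592116.47 / 22196.90 = 71.73 cm
Ȳ = 1706690.20 / 22196.90 = 76.89 cm

X̄ = 71.73 cm, Ȳ = 76.89 cm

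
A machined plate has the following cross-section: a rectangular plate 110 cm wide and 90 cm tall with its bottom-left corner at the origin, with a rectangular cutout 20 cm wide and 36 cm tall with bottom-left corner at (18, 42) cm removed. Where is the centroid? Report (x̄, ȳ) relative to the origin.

x̄ = 57.12 cm, ȳ = 43.82 cm

Part | A | x̄ᵢ | ȳᵢ | A·x̄ᵢ | A·ȳᵢ
plate | 9900.00 | 55.00 | 45.00 | 544500.00 | 445500.00
hole | -720.00 | 28.00 | 60.00 | -20160.00 | -43200.00
Σ | 9180.00 |  |  | 524340.00 | 402300.00
x̄ = 524340.00 / 9180.00 = 57.12 cm
ȳ = 402300.00 / 9180.00 = 43.82 cm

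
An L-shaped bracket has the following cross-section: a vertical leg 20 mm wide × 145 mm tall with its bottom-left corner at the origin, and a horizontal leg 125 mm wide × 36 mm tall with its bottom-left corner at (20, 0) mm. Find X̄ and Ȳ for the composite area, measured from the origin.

X̄ = 54.09 mm, Ȳ = 39.36 mm

vertical leg: A = 20 × 145 = 2900.00, centroid at (10.00, 72.50).
horizontal leg: A = 125 × 36 = 4500.00, centroid at (82.50, 18.00).
ΣA = 7400.00 mm², ΣAX̄ = 400250.00 mm³, ΣAȲ = 291250.00 mm³.
X̄ = 400250.00/7400.00 = 54.09 mm; Ȳ = 291250.00/7400.00 = 39.36 mm.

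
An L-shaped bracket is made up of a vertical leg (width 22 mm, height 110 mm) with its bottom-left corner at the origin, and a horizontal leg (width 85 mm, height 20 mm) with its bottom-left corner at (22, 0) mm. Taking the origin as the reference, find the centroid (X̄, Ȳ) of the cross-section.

vertical leg: A = 22 × 110 = 2420.00, centroid at (11.00, 55.00).
horizontal leg: A = 85 × 20 = 1700.00, centroid at (64.50, 10.00).
ΣA = 4120.00 mm²
ΣAX̄ = (2420.00)(11.00) + (1700.00)(64.50) = 136270.00 mm³
ΣAȲ = (2420.00)(55.00) + (1700.00)(10.00) = 150100.00 mm³
X̄ = 136270.00 / 4120.00 = 33.08 mm
Ȳ = 150100.00 / 4120.00 = 36.43 mm

X̄ = 33.08 mm, Ȳ = 36.43 mm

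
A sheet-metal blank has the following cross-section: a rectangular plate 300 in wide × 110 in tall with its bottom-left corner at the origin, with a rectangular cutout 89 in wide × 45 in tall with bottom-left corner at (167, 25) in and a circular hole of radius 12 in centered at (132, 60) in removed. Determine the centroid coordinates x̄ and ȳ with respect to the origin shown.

x̄ = 141.66 in, ȳ = 55.97 in

plate: A = 300 × 110 = 33000.00, centroid at (150.00, 55.00).
hole 1: A = −(89 × 45) = -4005.00, centroid at (211.50, 47.50).
hole 2: A = −π·12² = -452.39, centroid at (132.00, 60.00).
ΣA = 28542.61 in², ΣAx̄ = 4043227.11 in³, ΣAȳ = 1597619.14 in³.
x̄ = 4043227.11/28542.61 = 141.66 in; ȳ = 1597619.14/28542.61 = 55.97 in.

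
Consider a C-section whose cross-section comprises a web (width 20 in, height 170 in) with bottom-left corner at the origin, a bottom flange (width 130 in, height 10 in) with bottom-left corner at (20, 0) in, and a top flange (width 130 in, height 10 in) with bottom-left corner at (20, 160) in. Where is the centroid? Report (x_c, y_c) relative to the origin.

x_c = 42.50 in, y_c = 85.00 in

web: A = 20 × 170 = 3400.00, centroid at (10.00, 85.00).
bottom flange: A = 130 × 10 = 1300.00, centroid at (85.00, 5.00).
top flange: A = 130 × 10 = 1300.00, centroid at (85.00, 165.00).
ΣA = 6000.00 in²
ΣAx_c = (3400.00)(10.00) + (1300.00)(85.00) + (1300.00)(85.00) = 255000.00 in³
ΣAy_c = (3400.00)(85.00) + (1300.00)(5.00) + (1300.00)(165.00) = 510000.00 in³
x_c = 255000.00 / 6000.00 = 42.50 in
y_c = 510000.00 / 6000.00 = 85.00 in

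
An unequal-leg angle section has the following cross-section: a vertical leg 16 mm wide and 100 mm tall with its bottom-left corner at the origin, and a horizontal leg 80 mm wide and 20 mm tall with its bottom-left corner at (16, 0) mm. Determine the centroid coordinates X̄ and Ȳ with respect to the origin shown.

vertical leg: A = 16 × 100 = 1600.00, centroid at (8.00, 50.00).
horizontal leg: A = 80 × 20 = 1600.00, centroid at (56.00, 10.00).
ΣA = 3200.00 mm²
ΣAX̄ = (1600.00)(8.00) + (1600.00)(56.00) = 102400.00 mm³
ΣAȲ = (1600.00)(50.00) + (1600.00)(10.00) = 96000.00 mm³
X̄ = 102400.00 / 3200.00 = 32.00 mm
Ȳ = 96000.00 / 3200.00 = 30.00 mm

X̄ = 32.00 mm, Ȳ = 30.00 mm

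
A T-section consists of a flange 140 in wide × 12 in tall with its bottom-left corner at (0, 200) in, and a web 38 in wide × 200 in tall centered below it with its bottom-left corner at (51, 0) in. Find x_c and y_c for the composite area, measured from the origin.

web: A = 38 × 200 = 7600.00, centroid at (70.00, 100.00).
flange: A = 140 × 12 = 1680.00, centroid at (70.00, 206.00).
ΣA = 9280.00 in²
ΣAx_c = (7600.00)(70.00) + (1680.00)(70.00) = 649600.00 in³
ΣAy_c = (7600.00)(100.00) + (1680.00)(206.00) = 1106080.00 in³
x_c = 649600.00 / 9280.00 = 70.00 in
y_c = 1106080.00 / 9280.00 = 119.19 in

x_c = 70.00 in, y_c = 119.19 in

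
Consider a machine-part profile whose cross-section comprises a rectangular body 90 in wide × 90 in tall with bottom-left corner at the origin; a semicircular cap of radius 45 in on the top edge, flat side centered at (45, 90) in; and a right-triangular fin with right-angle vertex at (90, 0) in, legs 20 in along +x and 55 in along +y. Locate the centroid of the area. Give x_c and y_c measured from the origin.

rectangular body: A = 90 × 90 = 8100.00, centroid at (45.00, 45.00).
semicircular top: A = ½π·45² = 3180.86, centroid at (45.00, 109.10).
triangular fin: A = ½·20·55 = 550.00, centroid at (96.67, 18.33).
ΣA = 11830.86 in², ΣAx_c = 560805.48 in³, ΣAy_c = 721610.96 in³.
x_c = 560805.48/11830.86 = 47.40 in; y_c = 721610.96/11830.86 = 60.99 in.

x_c = 47.40 in, y_c = 60.99 in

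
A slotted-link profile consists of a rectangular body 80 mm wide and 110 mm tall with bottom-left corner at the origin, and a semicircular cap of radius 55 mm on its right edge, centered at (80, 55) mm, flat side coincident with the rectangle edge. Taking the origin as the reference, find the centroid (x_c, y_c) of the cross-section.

rectangular body: A = 80 × 110 = 8800.00, centroid at (40.00, 55.00).
semicircular end: A = ½π·55² = 4751.66, centroid at (103.34, 55.00).
ΣA = 13551.66 mm², ΣAx_c = 843049.38 mm³, ΣAy_c = 745341.24 mm³.
x_c = 843049.38/13551.66 = 62.21 mm; y_c = 745341.24/13551.66 = 55.00 mm.

x_c = 62.21 mm, y_c = 55.00 mm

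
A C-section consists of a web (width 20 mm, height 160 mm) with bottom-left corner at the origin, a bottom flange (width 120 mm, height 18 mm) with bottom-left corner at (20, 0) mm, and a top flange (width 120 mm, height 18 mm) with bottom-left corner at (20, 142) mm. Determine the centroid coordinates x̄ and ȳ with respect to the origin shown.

web: A = 20 × 160 = 3200.00, centroid at (10.00, 80.00).
bottom flange: A = 120 × 18 = 2160.00, centroid at (80.00, 9.00).
top flange: A = 120 × 18 = 2160.00, centroid at (80.00, 151.00).
ΣA = 7520.00 mm²
ΣAx̄ = (3200.00)(10.00) + (2160.00)(80.00) + (2160.00)(80.00) = 377600.00 mm³
ΣAȳ = (3200.00)(80.00) + (2160.00)(9.00) + (2160.00)(151.00) = 601600.00 mm³
x̄ = 377600.00 / 7520.00 = 50.21 mm
ȳ = 601600.00 / 7520.00 = 80.00 mm

x̄ = 50.21 mm, ȳ = 80.00 mm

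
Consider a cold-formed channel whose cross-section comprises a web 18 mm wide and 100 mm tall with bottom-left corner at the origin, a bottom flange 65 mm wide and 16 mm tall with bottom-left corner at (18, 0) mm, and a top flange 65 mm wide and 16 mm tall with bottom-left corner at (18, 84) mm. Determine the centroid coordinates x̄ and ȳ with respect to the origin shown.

x̄ = 31.25 mm, ȳ = 50.00 mm

Part | A | x̄ᵢ | ȳᵢ | A·x̄ᵢ | A·ȳᵢ
web | 1800.00 | 9.00 | 50.00 | 16200.00 | 90000.00
bottom flange | 1040.00 | 50.50 | 8.00 | 52520.00 | 8320.00
top flange | 1040.00 | 50.50 | 92.00 | 52520.00 | 95680.00
Σ | 3880.00 |  |  | 121240.00 | 194000.00
x̄ = 121240.00 / 3880.00 = 31.25 mm
ȳ = 194000.00 / 3880.00 = 50.00 mm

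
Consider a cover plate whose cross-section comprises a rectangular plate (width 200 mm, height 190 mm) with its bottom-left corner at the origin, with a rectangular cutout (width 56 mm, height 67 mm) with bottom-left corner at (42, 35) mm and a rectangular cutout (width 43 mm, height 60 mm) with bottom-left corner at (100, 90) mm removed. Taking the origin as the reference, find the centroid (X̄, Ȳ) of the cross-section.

plate: A = 200 × 190 = 38000.00, centroid at (100.00, 95.00).
hole 1: A = −(56 × 67) = -3752.00, centroid at (70.00, 68.50).
hole 2: A = −(43 × 60) = -2580.00, centroid at (121.50, 120.00).
ΣA = 31668.00 mm²
ΣAX̄ = (38000.00)(100.00) + (-3752.00)(70.00) + (-2580.00)(121.50) = 3223890.00 mm³
ΣAȲ = (38000.00)(95.00) + (-3752.00)(68.50) + (-2580.00)(120.00) = 3043388.00 mm³
X̄ = 3223890.00 / 31668.00 = 101.80 mm
Ȳ = 3043388.00 / 31668.00 = 96.10 mm

X̄ = 101.80 mm, Ȳ = 96.10 mm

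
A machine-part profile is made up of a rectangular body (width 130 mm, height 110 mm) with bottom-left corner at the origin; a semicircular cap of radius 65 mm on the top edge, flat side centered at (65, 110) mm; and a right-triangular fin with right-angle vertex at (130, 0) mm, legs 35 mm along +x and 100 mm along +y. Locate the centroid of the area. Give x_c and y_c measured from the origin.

x_c = 70.91 mm, y_c = 77.49 mm

Part | A | x̄ᵢ | ȳᵢ | A·x̄ᵢ | A·ȳᵢ
rectangular body | 14300.00 | 65.00 | 55.00 | 929500.00 | 786500.00
semicircular top | 6636.61 | 65.00 | 137.59 | 431379.94 | 913110.93
triangular fin | 1750.00 | 141.67 | 33.33 | 247916.67 | 58333.33
Σ | 22686.61 |  |  | 1608796.61 | 1757944.26
x_c = 1608796.61 / 22686.61 = 70.91 mm
y_c = 1757944.26 / 22686.61 = 77.49 mm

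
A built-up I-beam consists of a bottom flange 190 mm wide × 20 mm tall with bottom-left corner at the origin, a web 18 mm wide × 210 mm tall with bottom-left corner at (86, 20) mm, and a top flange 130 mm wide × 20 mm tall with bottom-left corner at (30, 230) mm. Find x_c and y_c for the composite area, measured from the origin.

bottom flange: A = 190 × 20 = 3800.00, centroid at (95.00, 10.00).
web: A = 18 × 210 = 3780.00, centroid at (95.00, 125.00).
top flange: A = 130 × 20 = 2600.00, centroid at (95.00, 240.00).
ΣA = 10180.00 mm²
ΣAx_c = (3800.00)(95.00) + (3780.00)(95.00) + (2600.00)(95.00) = 967100.00 mm³
ΣAy_c = (3800.00)(10.00) + (3780.00)(125.00) + (2600.00)(240.00) = 1134500.00 mm³
x_c = 967100.00 / 10180.00 = 95.00 mm
y_c = 1134500.00 / 10180.00 = 111.44 mm

x_c = 95.00 mm, y_c = 111.44 mm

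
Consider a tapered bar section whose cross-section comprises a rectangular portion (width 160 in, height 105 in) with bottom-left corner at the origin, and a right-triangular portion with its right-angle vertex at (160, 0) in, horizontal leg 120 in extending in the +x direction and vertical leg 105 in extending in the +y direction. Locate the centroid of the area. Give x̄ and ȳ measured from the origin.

Part | A | x̄ᵢ | ȳᵢ | A·x̄ᵢ | A·ȳᵢ
rectangular portion | 16800.00 | 80.00 | 52.50 | 1344000.00 | 882000.00
triangular portion | 6300.00 | 200.00 | 35.00 | 1260000.00 | 220500.00
Σ | 23100.00 |  |  | 2604000.00 | 1102500.00
x̄ = 2604000.00 / 23100.00 = 112.73 in
ȳ = 1102500.00 / 23100.00 = 47.73 in

x̄ = 112.73 in, ȳ = 47.73 in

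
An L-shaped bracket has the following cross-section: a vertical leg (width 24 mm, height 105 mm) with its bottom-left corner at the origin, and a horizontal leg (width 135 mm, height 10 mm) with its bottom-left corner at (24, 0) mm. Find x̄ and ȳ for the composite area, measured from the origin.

vertical leg: A = 24 × 105 = 2520.00, centroid at (12.00, 52.50).
horizontal leg: A = 135 × 10 = 1350.00, centroid at (91.50, 5.00).
ΣA = 3870.00 mm²
ΣAx̄ = (2520.00)(12.00) + (1350.00)(91.50) = 153765.00 mm³
ΣAȳ = (2520.00)(52.50) + (1350.00)(5.00) = 139050.00 mm³
x̄ = 153765.00 / 3870.00 = 39.73 mm
ȳ = 139050.00 / 3870.00 = 35.93 mm

x̄ = 39.73 mm, ȳ = 35.93 mm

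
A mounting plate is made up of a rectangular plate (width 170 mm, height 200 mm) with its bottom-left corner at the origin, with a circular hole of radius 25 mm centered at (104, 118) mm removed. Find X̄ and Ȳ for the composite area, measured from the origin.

plate: A = 170 × 200 = 34000.00, centroid at (85.00, 100.00).
hole: A = −π·25² = -1963.50, centroid at (104.00, 118.00).
ΣA = 32036.50 mm²
ΣAX̄ = (34000.00)(85.00) + (-1963.50)(104.00) = 2685796.48 mm³
ΣAȲ = (34000.00)(100.00) + (-1963.50)(118.00) = 3168307.54 mm³
X̄ = 2685796.48 / 32036.50 = 83.84 mm
Ȳ = 3168307.54 / 32036.50 = 98.90 mm

X̄ = 83.84 mm, Ȳ = 98.90 mm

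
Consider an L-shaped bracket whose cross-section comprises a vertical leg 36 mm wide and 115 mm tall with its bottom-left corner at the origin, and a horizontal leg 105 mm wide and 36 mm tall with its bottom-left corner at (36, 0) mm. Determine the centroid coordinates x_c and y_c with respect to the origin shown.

Part | A | x̄ᵢ | ȳᵢ | A·x̄ᵢ | A·ȳᵢ
vertical leg | 4140.00 | 18.00 | 57.50 | 74520.00 | 238050.00
horizontal leg | 3780.00 | 88.50 | 18.00 | 334530.00 | 68040.00
Σ | 7920.00 |  |  | 409050.00 | 306090.00
x_c = 409050.00 / 7920.00 = 51.65 mm
y_c = 306090.00 / 7920.00 = 38.65 mm

x_c = 51.65 mm, y_c = 38.65 mm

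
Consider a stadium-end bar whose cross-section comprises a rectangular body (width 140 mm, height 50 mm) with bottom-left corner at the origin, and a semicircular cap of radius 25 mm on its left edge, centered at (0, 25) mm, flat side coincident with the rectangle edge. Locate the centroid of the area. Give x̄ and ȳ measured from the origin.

rectangular body: A = 140 × 50 = 7000.00, centroid at (70.00, 25.00).
semicircular end: A = ½π·25² = 981.75, centroid at (-10.61, 25.00).
ΣA = 7981.75 mm², ΣAx̄ = 479583.33 mm³, ΣAȳ = 199543.69 mm³.
x̄ = 479583.33/7981.75 = 60.09 mm; ȳ = 199543.69/7981.75 = 25.00 mm.

x̄ = 60.09 mm, ȳ = 25.00 mm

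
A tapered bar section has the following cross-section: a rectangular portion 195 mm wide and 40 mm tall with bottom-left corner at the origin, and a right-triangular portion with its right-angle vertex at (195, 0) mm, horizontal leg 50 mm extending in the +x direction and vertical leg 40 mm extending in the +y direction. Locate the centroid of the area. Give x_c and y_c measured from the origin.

rectangular portion: A = 195 × 40 = 7800.00, centroid at (97.50, 20.00).
triangular portion: A = ½·50·40 = 1000.00, centroid at (211.67, 13.33).
ΣA = 8800.00 mm²
ΣAx_c = (7800.00)(97.50) + (1000.00)(211.67) = 972166.67 mm³
ΣAy_c = (7800.00)(20.00) + (1000.00)(13.33) = 169333.33 mm³
x_c = 972166.67 / 8800.00 = 110.47 mm
y_c = 169333.33 / 8800.00 = 19.24 mm

x_c = 110.47 mm, y_c = 19.24 mm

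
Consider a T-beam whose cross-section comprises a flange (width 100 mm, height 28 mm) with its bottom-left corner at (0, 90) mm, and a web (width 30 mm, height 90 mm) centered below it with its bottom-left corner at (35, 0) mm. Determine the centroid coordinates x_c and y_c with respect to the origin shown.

x_c = 50.00 mm, y_c = 75.04 mm

Part | A | x̄ᵢ | ȳᵢ | A·x̄ᵢ | A·ȳᵢ
web | 2700.00 | 50.00 | 45.00 | 135000.00 | 121500.00
flange | 2800.00 | 50.00 | 104.00 | 140000.00 | 291200.00
Σ | 5500.00 |  |  | 275000.00 | 412700.00
x_c = 275000.00 / 5500.00 = 50.00 mm
y_c = 412700.00 / 5500.00 = 75.04 mm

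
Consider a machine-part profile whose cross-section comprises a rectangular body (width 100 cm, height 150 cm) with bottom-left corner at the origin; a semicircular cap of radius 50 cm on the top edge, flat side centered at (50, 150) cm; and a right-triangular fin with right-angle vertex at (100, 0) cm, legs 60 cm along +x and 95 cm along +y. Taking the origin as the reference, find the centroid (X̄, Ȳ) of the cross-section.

X̄ = 59.16 cm, Ȳ = 86.68 cm

rectangular body: A = 100 × 150 = 15000.00, centroid at (50.00, 75.00).
semicircular top: A = ½π·50² = 3926.99, centroid at (50.00, 171.22).
triangular fin: A = ½·60·95 = 2850.00, centroid at (120.00, 31.67).
ΣA = 21776.99 cm², ΣAX̄ = 1288349.54 cm³, ΣAȲ = 1887631.96 cm³.
X̄ = 1288349.54/21776.99 = 59.16 cm; Ȳ = 1887631.96/21776.99 = 86.68 cm.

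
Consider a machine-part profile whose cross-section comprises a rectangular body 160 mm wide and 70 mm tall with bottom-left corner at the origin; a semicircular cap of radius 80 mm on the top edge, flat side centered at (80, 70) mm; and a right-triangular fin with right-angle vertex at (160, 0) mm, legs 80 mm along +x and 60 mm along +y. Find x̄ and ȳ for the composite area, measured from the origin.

rectangular body: A = 160 × 70 = 11200.00, centroid at (80.00, 35.00).
semicircular top: A = ½π·80² = 10053.10, centroid at (80.00, 103.95).
triangular fin: A = ½·80·60 = 2400.00, centroid at (186.67, 20.00).
ΣA = 23653.10 mm²
ΣAx̄ = (11200.00)(80.00) + (10053.10)(80.00) + (2400.00)(186.67) = 2148247.72 mm³
ΣAȳ = (11200.00)(35.00) + (10053.10)(103.95) + (2400.00)(20.00) = 1485050.09 mm³
x̄ = 2148247.72 / 23653.10 = 90.82 mm
ȳ = 1485050.09 / 23653.10 = 62.78 mm

x̄ = 90.82 mm, ȳ = 62.78 mm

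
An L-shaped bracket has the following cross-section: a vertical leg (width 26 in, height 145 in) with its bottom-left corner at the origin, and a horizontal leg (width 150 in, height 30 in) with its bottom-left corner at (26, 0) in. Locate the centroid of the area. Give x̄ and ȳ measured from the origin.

x̄ = 60.88 in, ȳ = 41.21 in

vertical leg: A = 26 × 145 = 3770.00, centroid at (13.00, 72.50).
horizontal leg: A = 150 × 30 = 4500.00, centroid at (101.00, 15.00).
ΣA = 8270.00 in², ΣAx̄ = 503510.00 in³, ΣAȳ = 340825.00 in³.
x̄ = 503510.00/8270.00 = 60.88 in; ȳ = 340825.00/8270.00 = 41.21 in.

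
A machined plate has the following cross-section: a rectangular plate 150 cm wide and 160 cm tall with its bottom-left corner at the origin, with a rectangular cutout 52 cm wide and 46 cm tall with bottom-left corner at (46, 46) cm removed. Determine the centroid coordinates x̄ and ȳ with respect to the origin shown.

plate: A = 150 × 160 = 24000.00, centroid at (75.00, 80.00).
hole: A = −(52 × 46) = -2392.00, centroid at (72.00, 69.00).
ΣA = 21608.00 cm², ΣAx̄ = 1627776.00 cm³, ΣAȳ = 1754952.00 cm³.
x̄ = 1627776.00/21608.00 = 75.33 cm; ȳ = 1754952.00/21608.00 = 81.22 cm.

x̄ = 75.33 cm, ȳ = 81.22 cm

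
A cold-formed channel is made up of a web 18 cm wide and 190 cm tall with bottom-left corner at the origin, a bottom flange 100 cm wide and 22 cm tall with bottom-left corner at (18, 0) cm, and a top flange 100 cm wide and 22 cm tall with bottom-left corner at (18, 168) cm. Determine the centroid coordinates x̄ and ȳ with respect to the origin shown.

web: A = 18 × 190 = 3420.00, centroid at (9.00, 95.00).
bottom flange: A = 100 × 22 = 2200.00, centroid at (68.00, 11.00).
top flange: A = 100 × 22 = 2200.00, centroid at (68.00, 179.00).
ΣA = 7820.00 cm², ΣAx̄ = 329980.00 cm³, ΣAȳ = 742900.00 cm³.
x̄ = 329980.00/7820.00 = 42.20 cm; ȳ = 742900.00/7820.00 = 95.00 cm.

x̄ = 42.20 cm, ȳ = 95.00 cm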